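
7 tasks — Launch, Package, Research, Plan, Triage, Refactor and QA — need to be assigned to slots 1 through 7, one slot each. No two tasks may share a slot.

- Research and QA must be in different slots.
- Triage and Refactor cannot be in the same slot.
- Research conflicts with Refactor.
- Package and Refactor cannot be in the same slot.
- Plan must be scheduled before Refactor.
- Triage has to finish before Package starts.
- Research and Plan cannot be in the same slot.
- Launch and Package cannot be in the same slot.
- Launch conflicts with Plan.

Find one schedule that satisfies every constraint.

Research -> 6, Triage -> 1, Launch -> 5, Plan -> 3, Refactor -> 4, QA -> 7, Package -> 2

Checking: Triage(1) before Package(2); Plan(3) before Refactor(4); Research(6) != QA(7); Triage(1) != Refactor(4); Launch(5) != Package(2); Research(6) != Refactor(4); Package(2) != Refactor(4); Launch(5) != Plan(3); Research(6) != Plan(3); max 1 per slot (cap 1).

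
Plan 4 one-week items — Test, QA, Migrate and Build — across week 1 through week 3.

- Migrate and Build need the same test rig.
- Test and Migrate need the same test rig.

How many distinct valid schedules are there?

36

Splitting on Test: it can be week 1 (12), week 2 (12), week 3 (12). Listing each branch's schedules as (QA, Migrate, Build) by week number:
Test=week 1: (1,2,1) (1,2,3) (1,3,1) (1,3,2) (2,2,1) (2,2,3) (2,3,1) (2,3,2) (3,2,1) (3,2,3) (3,3,1) (3,3,2) — 12.
Test=week 2: (1,1,2) (1,1,3) (1,3,1) (1,3,2) (2,1,2) (2,1,3) (2,3,1) (2,3,2) (3,1,2) (3,1,3) (3,3,1) (3,3,2) — 12.
Test=week 3: (1,1,2) (1,1,3) (1,2,1) (1,2,3) (2,1,2) (2,1,3) (2,2,1) (2,2,3) (3,1,2) (3,1,3) (3,2,1) (3,2,3) — 12.
Summing: 12 + 12 + 12 = 36.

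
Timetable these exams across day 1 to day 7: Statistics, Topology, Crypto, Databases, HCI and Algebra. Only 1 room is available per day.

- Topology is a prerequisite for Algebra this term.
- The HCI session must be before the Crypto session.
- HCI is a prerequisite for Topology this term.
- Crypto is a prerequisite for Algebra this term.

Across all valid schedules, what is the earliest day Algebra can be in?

Precedence pushes Algebra to at least day 3.
Algebra at day 4 is achievable: Algebra in day 4, HCI in day 1, Topology in day 2, Databases in day 6, Statistics in day 5, Crypto in day 3.
Nothing earlier works — the capacity limit rule out every day before day 4.

day 4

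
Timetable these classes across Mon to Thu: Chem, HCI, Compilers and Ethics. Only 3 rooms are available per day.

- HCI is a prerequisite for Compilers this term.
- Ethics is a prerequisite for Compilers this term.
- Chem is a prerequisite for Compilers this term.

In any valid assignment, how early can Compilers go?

Precedence pushes Compilers to at least Tue.
Compilers at Tue is achievable: Compilers=Tue, Chem=Mon, Ethics=Mon, HCI=Mon.

Tue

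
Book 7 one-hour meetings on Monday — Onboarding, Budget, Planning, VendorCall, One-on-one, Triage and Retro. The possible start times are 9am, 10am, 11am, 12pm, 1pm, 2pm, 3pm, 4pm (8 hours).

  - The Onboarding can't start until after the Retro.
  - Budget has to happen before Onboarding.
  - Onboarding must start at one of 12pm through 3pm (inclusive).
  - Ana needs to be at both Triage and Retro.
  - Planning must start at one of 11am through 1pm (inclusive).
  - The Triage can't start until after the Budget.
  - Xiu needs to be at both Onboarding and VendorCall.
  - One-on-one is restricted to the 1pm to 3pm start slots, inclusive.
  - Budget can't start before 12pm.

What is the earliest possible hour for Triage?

Precedence pushes Triage to at least 1pm.
Triage at 1pm is achievable: Retro in 9am; Triage in 1pm; Onboarding in 1pm; One-on-one in 1pm; VendorCall in 9am; Budget in 12pm; Planning in 11am.

1pm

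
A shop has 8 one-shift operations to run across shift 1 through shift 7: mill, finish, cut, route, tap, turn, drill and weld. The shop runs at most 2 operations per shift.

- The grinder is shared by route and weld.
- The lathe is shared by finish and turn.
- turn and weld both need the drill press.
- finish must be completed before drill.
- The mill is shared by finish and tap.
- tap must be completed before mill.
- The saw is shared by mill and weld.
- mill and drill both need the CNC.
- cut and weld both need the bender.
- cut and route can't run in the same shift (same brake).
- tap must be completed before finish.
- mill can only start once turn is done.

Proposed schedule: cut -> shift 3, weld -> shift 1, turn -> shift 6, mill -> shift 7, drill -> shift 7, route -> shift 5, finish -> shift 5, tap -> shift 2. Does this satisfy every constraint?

No — it violates: mill and drill both need the CNC

The mill is shared by finish and tap — holds.
mill and drill both need the CNC — violated.
cut and weld both need the bender — holds.
tap must be completed before finish — holds.
The saw is shared by mill and weld — holds.
mill can only start once turn is done — holds.
cut and route can't run in the same shift (same brake) — holds.
finish must be completed before drill — holds.
The shop runs at most 2 operations per shift — holds.
The grinder is shared by route and weld — holds.
The lathe is shared by finish and turn — holds.
tap must be completed before mill — holds.
turn and weld both need the drill press — holds.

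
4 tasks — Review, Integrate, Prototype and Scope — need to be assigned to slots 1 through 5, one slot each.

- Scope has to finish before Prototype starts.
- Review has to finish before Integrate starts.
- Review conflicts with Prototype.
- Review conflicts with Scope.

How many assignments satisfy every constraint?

60

Splitting on Review: it can be 1 (24), 2 (18), 3 (12), 4 (6). Listing each branch's schedules as (Integrate, Prototype, Scope):
Review=1: (2,3,2) (2,4,2) (2,4,3) (2,5,2) (2,5,3) (2,5,4) (3,3,2) (3,4,2) (3,4,3) (3,5,2) (3,5,3) (3,5,4) (4,3,2) (4,4,2) (4,4,3) (4,5,2) (4,5,3) (4,5,4) (5,3,2) (5,4,2) (5,4,3) (5,5,2) (5,5,3) (5,5,4) — 24.
Review=2: (3,3,1) (3,4,1) (3,4,3) (3,5,1) (3,5,3) (3,5,4) (4,3,1) (4,4,1) (4,4,3) (4,5,1) (4,5,3) (4,5,4) (5,3,1) (5,4,1) (5,4,3) (5,5,1) (5,5,3) (5,5,4) — 18.
Review=3: (4,2,1) (4,4,1) (4,4,2) (4,5,1) (4,5,2) (4,5,4) (5,2,1) (5,4,1) (5,4,2) (5,5,1) (5,5,2) (5,5,4) — 12.
Review=4: (5,2,1) (5,3,1) (5,3,2) (5,5,1) (5,5,2) (5,5,3) — 6.
Summing: 24 + 18 + 12 + 6 = 60.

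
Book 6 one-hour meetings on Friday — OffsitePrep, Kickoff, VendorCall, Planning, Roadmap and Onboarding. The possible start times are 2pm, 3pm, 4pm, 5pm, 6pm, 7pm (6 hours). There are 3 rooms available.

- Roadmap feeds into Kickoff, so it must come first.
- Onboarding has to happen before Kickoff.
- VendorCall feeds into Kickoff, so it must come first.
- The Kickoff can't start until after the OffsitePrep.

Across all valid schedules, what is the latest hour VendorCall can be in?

Downstream work caps VendorCall at 6pm.
VendorCall at 6pm is achievable: Kickoff in 7pm; VendorCall in 6pm; Roadmap in 2pm; Planning in 3pm; Onboarding in 2pm; OffsitePrep in 2pm.

6pm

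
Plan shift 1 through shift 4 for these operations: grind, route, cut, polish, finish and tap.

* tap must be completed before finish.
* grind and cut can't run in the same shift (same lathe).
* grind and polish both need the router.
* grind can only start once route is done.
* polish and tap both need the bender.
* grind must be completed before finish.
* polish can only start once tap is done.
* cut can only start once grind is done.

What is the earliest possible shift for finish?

shift 3

Precedence pushes finish to at least shift 3.
finish at shift 3 is achievable: finish=shift 3, tap=shift 1, cut=shift 3, grind=shift 2, polish=shift 3, route=shift 1.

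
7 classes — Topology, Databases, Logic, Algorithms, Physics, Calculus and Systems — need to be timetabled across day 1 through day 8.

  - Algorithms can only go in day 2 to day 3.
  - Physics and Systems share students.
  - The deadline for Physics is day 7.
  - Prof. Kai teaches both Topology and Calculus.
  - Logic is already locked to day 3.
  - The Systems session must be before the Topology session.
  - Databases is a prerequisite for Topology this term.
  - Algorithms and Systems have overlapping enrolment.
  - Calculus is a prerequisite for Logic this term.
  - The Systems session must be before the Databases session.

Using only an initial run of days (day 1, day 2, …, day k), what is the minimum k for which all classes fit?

3

The precedence chain requires at least 3 distinct days.
3 works (last occupied day: day 3): for example Systems in day 1; Topology in day 3; Physics in day 2; Algorithms in day 2; Calculus in day 1; Logic in day 3; Databases in day 2.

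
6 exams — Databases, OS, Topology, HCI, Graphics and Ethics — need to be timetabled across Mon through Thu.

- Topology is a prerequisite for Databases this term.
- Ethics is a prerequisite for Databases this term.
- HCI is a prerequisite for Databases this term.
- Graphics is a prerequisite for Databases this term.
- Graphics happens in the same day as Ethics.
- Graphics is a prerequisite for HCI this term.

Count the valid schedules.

44

Splitting on Databases: it can be Wed (8), Thu (36). Listing each branch's schedules as (OS, Topology, HCI, Graphics, Ethics):
Databases=Wed: (Mon,Mon,Tue,Mon,Mon) (Mon,Tue,Tue,Mon,Mon) (Tue,Mon,Tue,Mon,Mon) (Tue,Tue,Tue,Mon,Mon) (Wed,Mon,Tue,Mon,Mon) (Wed,Tue,Tue,Mon,Mon) (Thu,Mon,Tue,Mon,Mon) (Thu,Tue,Tue,Mon,Mon) — 8.
Databases=Thu: (Mon,Mon,Tue,Mon,Mon) (Mon,Mon,Wed,Mon,Mon) (Mon,Mon,Wed,Tue,Tue) (Mon,Tue,Tue,Mon,Mon) (Mon,Tue,Wed,Mon,Mon) (Mon,Tue,Wed,Tue,Tue) (Mon,Wed,Tue,Mon,Mon) (Mon,Wed,Wed,Mon,Mon) (Mon,Wed,Wed,Tue,Tue) (Tue,Mon,Tue,Mon,Mon) (Tue,Mon,Wed,Mon,Mon) (Tue,Mon,Wed,Tue,Tue) (Tue,Tue,Tue,Mon,Mon) (Tue,Tue,Wed,Mon,Mon) (Tue,Tue,Wed,Tue,Tue) (Tue,Wed,Tue,Mon,Mon) (Tue,Wed,Wed,Mon,Mon) (Tue,Wed,Wed,Tue,Tue) (Wed,Mon,Tue,Mon,Mon) (Wed,Mon,Wed,Mon,Mon) (Wed,Mon,Wed,Tue,Tue) (Wed,Tue,Tue,Mon,Mon) (Wed,Tue,Wed,Mon,Mon) (Wed,Tue,Wed,Tue,Tue) (Wed,Wed,Tue,Mon,Mon) (Wed,Wed,Wed,Mon,Mon) (Wed,Wed,Wed,Tue,Tue) (Thu,Mon,Tue,Mon,Mon) (Thu,Mon,Wed,Mon,Mon) (Thu,Mon,Wed,Tue,Tue) (Thu,Tue,Tue,Mon,Mon) (Thu,Tue,Wed,Mon,Mon) (Thu,Tue,Wed,Tue,Tue) (Thu,Wed,Tue,Mon,Mon) (Thu,Wed,Wed,Mon,Mon) (Thu,Wed,Wed,Tue,Tue) — 36.
Summing: 8 + 36 = 44.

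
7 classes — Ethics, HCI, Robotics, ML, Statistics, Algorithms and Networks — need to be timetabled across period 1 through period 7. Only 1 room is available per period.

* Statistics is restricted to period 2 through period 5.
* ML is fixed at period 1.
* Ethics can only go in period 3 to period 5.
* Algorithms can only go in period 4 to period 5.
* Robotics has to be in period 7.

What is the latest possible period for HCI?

period 6

HCI at period 6 is achievable: Algorithms in period 4, Ethics in period 3, Statistics in period 2, HCI in period 6, Robotics in period 7, ML in period 1, Networks in period 5.
Nothing later works — the capacity limit rule out every period after period 6.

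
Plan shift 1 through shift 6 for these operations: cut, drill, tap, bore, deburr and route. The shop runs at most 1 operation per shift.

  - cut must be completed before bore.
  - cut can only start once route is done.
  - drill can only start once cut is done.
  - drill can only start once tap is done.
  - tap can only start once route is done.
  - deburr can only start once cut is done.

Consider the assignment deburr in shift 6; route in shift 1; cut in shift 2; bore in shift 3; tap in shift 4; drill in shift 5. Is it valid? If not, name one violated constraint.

Yes, all constraints hold

drill can only start once tap is done — holds.
deburr can only start once cut is done — holds.
drill can only start once cut is done — holds.
cut must be completed before bore — holds.
The shop runs at most 1 operation per shift — holds.
tap can only start once route is done — holds.
cut can only start once route is done — holds.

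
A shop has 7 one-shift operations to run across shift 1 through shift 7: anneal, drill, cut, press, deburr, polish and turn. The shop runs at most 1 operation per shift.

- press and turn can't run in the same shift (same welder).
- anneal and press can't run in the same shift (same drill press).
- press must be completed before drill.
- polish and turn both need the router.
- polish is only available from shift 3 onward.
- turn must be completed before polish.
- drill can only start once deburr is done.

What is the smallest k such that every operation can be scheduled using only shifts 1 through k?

The precedence chain requires at least 2 distinct shifts.
With at most 1 per shift and 7 operations, at least 7 shifts are needed.
polish can't be placed before shift 3, so the schedule must run through at least shift 3.
7 works (last occupied shift: shift 7): for example cut -> shift 7; drill -> shift 5; turn -> shift 2; anneal -> shift 6; deburr -> shift 4; press -> shift 1; polish -> shift 3.

7 shifts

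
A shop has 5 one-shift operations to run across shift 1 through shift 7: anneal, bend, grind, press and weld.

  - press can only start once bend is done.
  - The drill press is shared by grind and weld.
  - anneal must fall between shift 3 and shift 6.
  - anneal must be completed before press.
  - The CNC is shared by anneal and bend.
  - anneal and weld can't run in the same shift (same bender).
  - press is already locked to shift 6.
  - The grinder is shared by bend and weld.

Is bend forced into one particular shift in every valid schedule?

bend can be shift 1 (e.g. weld -> shift 2; anneal -> shift 3; press -> shift 6; grind -> shift 1; bend -> shift 1) or shift 2 (e.g. anneal in shift 3; press in shift 6; weld in shift 4; bend in shift 2; grind in shift 1).

No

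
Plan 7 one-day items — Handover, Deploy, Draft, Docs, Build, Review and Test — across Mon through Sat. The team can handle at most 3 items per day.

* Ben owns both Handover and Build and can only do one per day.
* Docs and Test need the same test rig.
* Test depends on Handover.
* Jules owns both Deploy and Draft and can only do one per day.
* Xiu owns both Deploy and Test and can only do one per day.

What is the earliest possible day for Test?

Precedence pushes Test to at least Tue.
Test at Tue is achievable: Test=Tue; Deploy=Mon; Draft=Tue; Review=Wed; Build=Tue; Docs=Mon; Handover=Mon.

Tue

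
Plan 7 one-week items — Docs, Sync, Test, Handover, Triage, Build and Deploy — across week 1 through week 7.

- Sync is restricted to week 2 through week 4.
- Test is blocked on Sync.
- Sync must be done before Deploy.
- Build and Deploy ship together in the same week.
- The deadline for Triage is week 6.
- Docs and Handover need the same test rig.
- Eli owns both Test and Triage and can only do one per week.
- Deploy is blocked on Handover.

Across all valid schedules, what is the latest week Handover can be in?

Downstream work caps Handover at week 6.
Handover at week 6 is achievable: Test -> week 3; Sync -> week 2; Build -> week 7; Docs -> week 1; Deploy -> week 7; Handover -> week 6; Triage -> week 1.

week 6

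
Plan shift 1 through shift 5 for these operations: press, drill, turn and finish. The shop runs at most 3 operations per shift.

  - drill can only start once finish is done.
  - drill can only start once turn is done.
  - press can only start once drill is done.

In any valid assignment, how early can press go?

Precedence pushes press to at least shift 3.
press at shift 3 is achievable: press -> shift 3; finish -> shift 1; drill -> shift 2; turn -> shift 1.

shift 3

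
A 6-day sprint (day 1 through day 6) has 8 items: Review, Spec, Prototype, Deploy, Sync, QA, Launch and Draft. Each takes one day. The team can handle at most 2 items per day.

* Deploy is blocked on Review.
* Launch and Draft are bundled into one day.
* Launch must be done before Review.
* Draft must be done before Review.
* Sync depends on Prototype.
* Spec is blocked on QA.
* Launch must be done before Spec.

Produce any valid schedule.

Draft=day 1, Deploy=day 4, Review=day 2, QA=day 2, Sync=day 4, Prototype=day 3, Spec=day 3, Launch=day 1

Checking: Launch(day 1) before Spec(day 3); QA(day 2) before Spec(day 3); Prototype(day 3) before Sync(day 4); Launch(day 1) before Review(day 2); Draft(day 1) before Review(day 2); Review(day 2) before Deploy(day 4); Launch = Draft = day 1; max 2 per day (cap 2).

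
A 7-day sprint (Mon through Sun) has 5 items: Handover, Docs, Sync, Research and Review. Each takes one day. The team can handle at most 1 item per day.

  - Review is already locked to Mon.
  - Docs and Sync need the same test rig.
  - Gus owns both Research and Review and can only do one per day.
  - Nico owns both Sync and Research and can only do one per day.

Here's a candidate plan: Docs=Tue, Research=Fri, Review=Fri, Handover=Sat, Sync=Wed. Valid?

Docs and Sync need the same test rig — holds.
Nico owns both Sync and Research and can only do one per day — holds.
Gus owns both Research and Review and can only do one per day — violated.
The team can handle at most 1 item per day — violated.
Review is already locked to Mon — violated.

No — it violates: Gus owns both Research and Review and can only do one per day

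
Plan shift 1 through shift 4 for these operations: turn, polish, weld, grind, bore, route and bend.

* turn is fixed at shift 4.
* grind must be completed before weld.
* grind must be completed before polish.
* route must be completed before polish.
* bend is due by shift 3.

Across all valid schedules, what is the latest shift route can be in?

Downstream work caps route at shift 3.
route at shift 3 is achievable: weld in shift 2; bend in shift 1; grind in shift 1; polish in shift 4; route in shift 3; bore in shift 1; turn in shift 4.

shift 3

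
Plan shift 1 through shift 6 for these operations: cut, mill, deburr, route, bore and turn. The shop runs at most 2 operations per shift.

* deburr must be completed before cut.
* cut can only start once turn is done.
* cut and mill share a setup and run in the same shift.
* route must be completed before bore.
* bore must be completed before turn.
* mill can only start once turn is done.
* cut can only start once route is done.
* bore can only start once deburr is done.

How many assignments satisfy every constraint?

27

Splitting on cut: it can be shift 4 (1), shift 5 (6), shift 6 (20). Listing each branch's schedules as (mill, deburr, route, bore, turn) by shift number:
cut=shift 4: (4,1,1,2,3) — 1.
cut=shift 5: (5,1,1,2,3) (5,1,1,2,4) (5,1,1,3,4) (5,1,2,3,4) (5,2,1,3,4) (5,2,2,3,4) — 6.
cut=shift 6: (6,1,1,2,3) (6,1,1,2,4) (6,1,1,2,5) (6,1,1,3,4) (6,1,1,3,5) (6,1,1,4,5) (6,1,2,3,4) (6,1,2,3,5) (6,1,2,4,5) (6,1,3,4,5) (6,2,1,3,4) (6,2,1,3,5) (6,2,1,4,5) (6,2,2,3,4) (6,2,2,3,5) (6,2,2,4,5) (6,2,3,4,5) (6,3,1,4,5) (6,3,2,4,5) (6,3,3,4,5) — 20.
Summing: 1 + 6 + 20 = 27.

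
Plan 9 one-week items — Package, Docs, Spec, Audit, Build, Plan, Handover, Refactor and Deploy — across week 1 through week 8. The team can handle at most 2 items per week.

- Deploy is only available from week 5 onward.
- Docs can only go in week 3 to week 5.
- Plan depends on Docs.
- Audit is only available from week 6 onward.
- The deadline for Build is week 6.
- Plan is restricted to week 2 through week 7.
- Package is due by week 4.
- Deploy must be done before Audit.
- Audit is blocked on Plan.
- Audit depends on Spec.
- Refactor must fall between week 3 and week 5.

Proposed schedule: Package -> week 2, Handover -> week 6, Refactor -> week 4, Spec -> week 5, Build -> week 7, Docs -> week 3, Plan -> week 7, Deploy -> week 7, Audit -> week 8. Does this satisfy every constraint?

Invalid. The deadline for Build is week 6.

Docs can only go in week 3 to week 5 — holds.
The team can handle at most 2 items per week — violated.
Audit depends on Spec — holds.
Deploy is only available from week 5 onward — holds.
Refactor must fall between week 3 and week 5 — holds.
Audit is only available from week 6 onward — holds.
Deploy must be done before Audit — holds.
The deadline for Build is week 6 — violated.
Audit is blocked on Plan — holds.
Package is due by week 4 — holds.
Plan is restricted to week 2 through week 7 — holds.
Plan depends on Docs — holds.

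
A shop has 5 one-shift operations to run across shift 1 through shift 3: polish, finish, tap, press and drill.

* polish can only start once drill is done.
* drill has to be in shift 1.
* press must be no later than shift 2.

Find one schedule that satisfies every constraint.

tap=shift 1, polish=shift 2, finish=shift 1, drill=shift 1, press=shift 1

Checking: drill(shift 1) before polish(shift 2); press=shift 1 in [shift 1,shift 2]; drill=shift 1 in [shift 1,shift 1].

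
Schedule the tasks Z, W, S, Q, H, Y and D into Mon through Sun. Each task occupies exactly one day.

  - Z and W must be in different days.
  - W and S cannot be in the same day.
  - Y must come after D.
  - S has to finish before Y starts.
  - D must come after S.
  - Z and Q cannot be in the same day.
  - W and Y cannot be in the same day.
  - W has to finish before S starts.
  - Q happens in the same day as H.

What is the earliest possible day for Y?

Thu

Precedence pushes Y to at least Thu.
Y at Thu is achievable: S -> Tue, W -> Mon, Y -> Thu, Q -> Mon, Z -> Tue, D -> Wed, H -> Mon.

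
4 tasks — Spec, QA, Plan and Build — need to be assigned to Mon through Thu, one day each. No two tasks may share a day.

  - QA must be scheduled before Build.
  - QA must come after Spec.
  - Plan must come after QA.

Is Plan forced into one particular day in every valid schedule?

No

Plan can be Wed (e.g. Spec -> Mon, QA -> Tue, Build -> Thu, Plan -> Wed) or Thu (e.g. Build=Wed; Spec=Mon; QA=Tue; Plan=Thu).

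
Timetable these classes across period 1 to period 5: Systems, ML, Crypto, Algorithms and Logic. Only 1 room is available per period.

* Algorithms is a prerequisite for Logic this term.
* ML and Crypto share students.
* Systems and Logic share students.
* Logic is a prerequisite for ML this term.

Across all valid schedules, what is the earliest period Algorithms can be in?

period 1

Downstream work caps Algorithms at period 3.
Algorithms at period 1 is achievable: Logic in period 2; ML in period 3; Algorithms in period 1; Crypto in period 5; Systems in period 4.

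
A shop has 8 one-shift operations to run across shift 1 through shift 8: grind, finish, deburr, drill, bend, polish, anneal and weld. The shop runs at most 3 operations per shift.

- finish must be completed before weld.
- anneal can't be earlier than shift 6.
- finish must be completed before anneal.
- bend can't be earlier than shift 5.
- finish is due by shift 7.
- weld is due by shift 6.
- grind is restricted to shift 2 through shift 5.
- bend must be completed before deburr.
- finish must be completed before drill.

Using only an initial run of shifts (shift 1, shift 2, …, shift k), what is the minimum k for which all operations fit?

6 shifts

The precedence chain requires at least 2 distinct shifts.
With at most 3 per shift and 8 operations, at least 3 shifts are needed.
anneal can't be placed before shift 6, so the schedule must run through at least shift 6.
6 works (last occupied shift: shift 6): for example finish -> shift 1; grind -> shift 2; deburr -> shift 6; anneal -> shift 6; polish -> shift 1; weld -> shift 2; bend -> shift 5; drill -> shift 2.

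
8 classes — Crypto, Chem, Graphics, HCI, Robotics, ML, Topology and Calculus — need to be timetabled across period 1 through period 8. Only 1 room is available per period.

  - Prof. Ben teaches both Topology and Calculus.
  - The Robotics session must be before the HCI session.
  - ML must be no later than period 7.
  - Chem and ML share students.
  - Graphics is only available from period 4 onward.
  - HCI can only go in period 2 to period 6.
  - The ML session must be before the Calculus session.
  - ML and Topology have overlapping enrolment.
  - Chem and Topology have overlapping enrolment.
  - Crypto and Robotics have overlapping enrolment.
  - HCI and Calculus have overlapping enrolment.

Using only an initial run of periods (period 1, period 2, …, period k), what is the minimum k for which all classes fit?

The precedence chain requires at least 2 distinct periods.
With at most 1 per period and 8 classes, at least 8 periods are needed.
Graphics can't be placed before period 4, so the schedule must run through at least period 4.
8 works (last occupied period: period 8): for example Robotics in period 1; Calculus in period 5; HCI in period 2; Chem in period 7; Topology in period 8; Crypto in period 6; ML in period 3; Graphics in period 4.

8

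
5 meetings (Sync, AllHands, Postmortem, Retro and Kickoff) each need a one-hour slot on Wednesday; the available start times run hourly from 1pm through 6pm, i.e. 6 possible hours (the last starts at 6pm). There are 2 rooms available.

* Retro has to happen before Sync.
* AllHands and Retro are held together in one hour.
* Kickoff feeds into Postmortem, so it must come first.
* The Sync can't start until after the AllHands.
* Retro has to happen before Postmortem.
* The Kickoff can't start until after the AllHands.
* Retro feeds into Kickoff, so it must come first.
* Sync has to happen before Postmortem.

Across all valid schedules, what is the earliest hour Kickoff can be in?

Precedence pushes Kickoff to at least 2pm; downstream work caps Kickoff at 5pm.
Kickoff at 2pm is achievable: Sync -> 2pm; Kickoff -> 2pm; Retro -> 1pm; Postmortem -> 3pm; AllHands -> 1pm.

2pm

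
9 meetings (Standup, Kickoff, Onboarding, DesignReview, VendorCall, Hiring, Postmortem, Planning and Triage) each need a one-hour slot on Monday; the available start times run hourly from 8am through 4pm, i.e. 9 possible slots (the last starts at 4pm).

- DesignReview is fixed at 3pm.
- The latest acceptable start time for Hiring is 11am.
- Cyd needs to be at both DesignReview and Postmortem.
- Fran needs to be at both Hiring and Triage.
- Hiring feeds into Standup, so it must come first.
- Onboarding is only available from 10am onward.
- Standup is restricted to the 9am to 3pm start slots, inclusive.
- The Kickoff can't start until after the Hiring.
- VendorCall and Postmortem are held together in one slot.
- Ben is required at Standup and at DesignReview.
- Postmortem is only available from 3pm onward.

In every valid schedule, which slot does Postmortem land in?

4pm

Postmortem's window is 3pm–4pm.
DesignReview is fixed at 3pm, and Postmortem can't share a slot with DesignReview.
So Postmortem must be 4pm.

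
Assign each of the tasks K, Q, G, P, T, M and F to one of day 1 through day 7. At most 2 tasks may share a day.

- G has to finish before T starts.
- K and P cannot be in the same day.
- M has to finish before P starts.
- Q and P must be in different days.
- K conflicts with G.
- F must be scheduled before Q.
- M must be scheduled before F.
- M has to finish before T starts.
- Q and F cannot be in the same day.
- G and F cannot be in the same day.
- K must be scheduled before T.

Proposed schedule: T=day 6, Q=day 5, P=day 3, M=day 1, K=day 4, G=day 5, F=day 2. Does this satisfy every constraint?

Yes

M must be scheduled before F — holds.
K conflicts with G — holds.
Q and F cannot be in the same day — holds.
G and F cannot be in the same day — holds.
F must be scheduled before Q — holds.
G has to finish before T starts — holds.
K must be scheduled before T — holds.
M has to finish before T starts — holds.
Q and P must be in different days — holds.
K and P cannot be in the same day — holds.
At most 2 tasks may share a day — holds.
M has to finish before P starts — holds.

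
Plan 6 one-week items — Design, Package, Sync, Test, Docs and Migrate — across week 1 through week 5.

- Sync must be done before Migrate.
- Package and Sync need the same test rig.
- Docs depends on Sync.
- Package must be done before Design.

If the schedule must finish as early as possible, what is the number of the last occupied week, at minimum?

3

The precedence chain requires at least 2 distinct weeks.
Could 2 weeks be enough, i.e. nothing placed later than week 2? No: Docs must come after Sync (at week 1 or later) → {week 2}; Sync must come before Docs (at week 2 or earlier) → {week 1}; Design must come after Package (at week 1 or later) → {week 2}; Package must come before Design (at week 2 or earlier) → {week 1}; Sync can't share with Package (week 1) → nothing is left.
So 2 weeks is not enough.
3 works (last occupied week: week 3): for example Design=week 3, Package=week 2, Sync=week 1, Migrate=week 2, Docs=week 2, Test=week 1.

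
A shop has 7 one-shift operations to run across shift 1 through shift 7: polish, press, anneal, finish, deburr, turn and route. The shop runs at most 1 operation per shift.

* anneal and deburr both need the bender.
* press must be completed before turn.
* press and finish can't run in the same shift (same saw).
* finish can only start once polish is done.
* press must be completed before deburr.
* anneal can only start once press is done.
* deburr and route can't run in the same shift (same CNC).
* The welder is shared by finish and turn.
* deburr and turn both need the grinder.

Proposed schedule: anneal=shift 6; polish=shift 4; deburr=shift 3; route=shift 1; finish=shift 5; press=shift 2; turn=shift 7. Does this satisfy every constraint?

Valid

press must be completed before deburr — holds.
deburr and turn both need the grinder — holds.
press and finish can't run in the same shift (same saw) — holds.
The shop runs at most 1 operation per shift — holds.
press must be completed before turn — holds.
deburr and route can't run in the same shift (same CNC) — holds.
The welder is shared by finish and turn — holds.
anneal and deburr both need the bender — holds.
finish can only start once polish is done — holds.
anneal can only start once press is done — holds.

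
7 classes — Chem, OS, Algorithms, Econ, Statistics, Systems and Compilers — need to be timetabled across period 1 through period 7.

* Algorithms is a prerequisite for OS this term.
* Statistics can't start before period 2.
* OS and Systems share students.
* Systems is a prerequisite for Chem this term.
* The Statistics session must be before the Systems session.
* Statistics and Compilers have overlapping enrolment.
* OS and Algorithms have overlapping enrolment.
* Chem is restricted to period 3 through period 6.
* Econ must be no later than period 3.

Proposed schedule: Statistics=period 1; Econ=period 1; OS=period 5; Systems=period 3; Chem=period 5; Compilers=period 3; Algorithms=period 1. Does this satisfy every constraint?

No — it violates: Statistics can't start before period 2

Algorithms is a prerequisite for OS this term — holds.
Statistics and Compilers have overlapping enrolment — holds.
Econ must be no later than period 3 — holds.
The Statistics session must be before the Systems session — holds.
OS and Systems share students — holds.
Chem is restricted to period 3 through period 6 — holds.
OS and Algorithms have overlapping enrolment — holds.
Systems is a prerequisite for Chem this term — holds.
Statistics can't start before period 2 — violated.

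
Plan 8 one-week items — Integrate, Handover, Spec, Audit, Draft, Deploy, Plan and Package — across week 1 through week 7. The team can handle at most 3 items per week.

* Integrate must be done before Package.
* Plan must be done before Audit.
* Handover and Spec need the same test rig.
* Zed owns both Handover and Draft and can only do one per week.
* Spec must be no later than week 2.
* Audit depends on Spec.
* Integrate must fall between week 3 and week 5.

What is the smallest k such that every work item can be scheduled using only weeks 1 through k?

The precedence chain requires at least 2 distinct weeks.
With at most 3 per week and 8 work items, at least 3 weeks are needed.
Propagating the time windows through the other constraints, Package can't land before week 4, so the schedule must run through at least week 4.
4 works (last occupied week: week 4): for example Audit=week 2, Spec=week 1, Handover=week 2, Deploy=week 2, Plan=week 1, Integrate=week 3, Draft=week 1, Package=week 4.

4 weeks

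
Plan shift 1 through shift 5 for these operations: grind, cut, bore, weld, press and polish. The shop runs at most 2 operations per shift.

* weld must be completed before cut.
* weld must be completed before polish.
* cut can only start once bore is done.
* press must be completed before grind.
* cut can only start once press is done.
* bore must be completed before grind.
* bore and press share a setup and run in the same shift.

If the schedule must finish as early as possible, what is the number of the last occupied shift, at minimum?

The precedence chain requires at least 2 distinct shifts.
With at most 2 per shift and 6 operations, at least 3 shifts are needed.
3 works (last occupied shift: shift 3): for example press -> shift 1, weld -> shift 2, cut -> shift 3, grind -> shift 2, bore -> shift 1, polish -> shift 3.

3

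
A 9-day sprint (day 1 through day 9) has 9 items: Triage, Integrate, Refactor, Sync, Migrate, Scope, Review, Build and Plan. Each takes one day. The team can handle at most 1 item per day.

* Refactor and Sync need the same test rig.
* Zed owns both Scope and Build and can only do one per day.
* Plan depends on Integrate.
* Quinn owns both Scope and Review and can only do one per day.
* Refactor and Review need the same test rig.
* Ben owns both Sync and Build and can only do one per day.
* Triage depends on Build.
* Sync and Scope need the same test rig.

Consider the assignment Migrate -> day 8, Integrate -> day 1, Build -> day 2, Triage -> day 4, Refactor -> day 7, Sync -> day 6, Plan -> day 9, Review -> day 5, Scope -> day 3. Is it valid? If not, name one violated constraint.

Refactor and Review need the same test rig — holds.
Sync and Scope need the same test rig — holds.
The team can handle at most 1 item per day — holds.
Plan depends on Integrate — holds.
Triage depends on Build — holds.
Refactor and Sync need the same test rig — holds.
Zed owns both Scope and Build and can only do one per day — holds.
Ben owns both Sync and Build and can only do one per day — holds.
Quinn owns both Scope and Review and can only do one per day — holds.

Valid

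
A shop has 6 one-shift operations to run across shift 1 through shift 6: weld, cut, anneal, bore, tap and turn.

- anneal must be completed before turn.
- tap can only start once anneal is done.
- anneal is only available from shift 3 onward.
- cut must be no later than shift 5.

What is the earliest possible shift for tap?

shift 4

Precedence pushes tap to at least shift 4.
tap at shift 4 is achievable: anneal=shift 3, tap=shift 4, weld=shift 1, turn=shift 4, cut=shift 1, bore=shift 1.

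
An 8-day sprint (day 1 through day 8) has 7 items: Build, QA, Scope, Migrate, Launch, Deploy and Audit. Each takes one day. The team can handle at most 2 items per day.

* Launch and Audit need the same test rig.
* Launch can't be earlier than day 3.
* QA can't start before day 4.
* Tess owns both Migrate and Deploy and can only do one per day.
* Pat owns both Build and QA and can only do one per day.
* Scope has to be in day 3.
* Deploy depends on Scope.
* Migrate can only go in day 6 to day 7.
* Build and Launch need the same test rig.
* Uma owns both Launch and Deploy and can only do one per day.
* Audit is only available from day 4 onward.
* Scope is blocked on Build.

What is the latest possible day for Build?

Downstream work caps Build at day 2.
Build at day 2 is achievable: Build -> day 2; Migrate -> day 6; Scope -> day 3; Launch -> day 3; Deploy -> day 5; Audit -> day 4; QA -> day 4.

day 2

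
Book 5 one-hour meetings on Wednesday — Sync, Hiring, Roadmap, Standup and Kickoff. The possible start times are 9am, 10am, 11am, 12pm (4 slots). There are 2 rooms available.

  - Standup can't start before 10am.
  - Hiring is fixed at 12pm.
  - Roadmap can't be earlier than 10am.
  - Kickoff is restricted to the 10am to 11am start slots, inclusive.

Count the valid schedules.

38

Splitting on Sync: it can be 9am (14), 10am (9), 11am (9), 12pm (6). Listing each branch's schedules as (Hiring, Roadmap, Standup, Kickoff):
Sync=9am: (12pm,10am,10am,11am) (12pm,10am,11am,10am) (12pm,10am,11am,11am) (12pm,10am,12pm,10am) (12pm,10am,12pm,11am) (12pm,11am,10am,10am) (12pm,11am,10am,11am) (12pm,11am,11am,10am) (12pm,11am,12pm,10am) (12pm,11am,12pm,11am) (12pm,12pm,10am,10am) (12pm,12pm,10am,11am) (12pm,12pm,11am,10am) (12pm,12pm,11am,11am) — 14.
Sync=10am: (12pm,10am,11am,11am) (12pm,10am,12pm,11am) (12pm,11am,10am,11am) (12pm,11am,11am,10am) (12pm,11am,12pm,10am) (12pm,11am,12pm,11am) (12pm,12pm,10am,11am) (12pm,12pm,11am,10am) (12pm,12pm,11am,11am) — 9.
Sync=11am: (12pm,10am,10am,11am) (12pm,10am,11am,10am) (12pm,10am,12pm,10am) (12pm,10am,12pm,11am) (12pm,11am,10am,10am) (12pm,11am,12pm,10am) (12pm,12pm,10am,10am) (12pm,12pm,10am,11am) (12pm,12pm,11am,10am) — 9.
Sync=12pm: (12pm,10am,10am,11am) (12pm,10am,11am,10am) (12pm,10am,11am,11am) (12pm,11am,10am,10am) (12pm,11am,10am,11am) (12pm,11am,11am,10am) — 6.
Summing: 14 + 9 + 9 + 6 = 38.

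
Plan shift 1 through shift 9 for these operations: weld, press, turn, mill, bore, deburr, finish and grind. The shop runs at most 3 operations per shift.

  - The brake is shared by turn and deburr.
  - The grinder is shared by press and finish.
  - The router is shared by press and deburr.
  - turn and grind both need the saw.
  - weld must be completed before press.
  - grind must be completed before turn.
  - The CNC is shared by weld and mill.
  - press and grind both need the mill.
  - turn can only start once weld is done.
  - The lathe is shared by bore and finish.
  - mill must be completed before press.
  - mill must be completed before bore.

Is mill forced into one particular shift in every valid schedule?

mill can be shift 1 (e.g. grind in shift 1, deburr in shift 1, finish in shift 4, mill in shift 1, weld in shift 2, bore in shift 2, turn in shift 3, press in shift 3) or shift 2 (e.g. weld in shift 1; mill in shift 2; bore in shift 3; press in shift 3; grind in shift 1; turn in shift 2; deburr in shift 1; finish in shift 2).

No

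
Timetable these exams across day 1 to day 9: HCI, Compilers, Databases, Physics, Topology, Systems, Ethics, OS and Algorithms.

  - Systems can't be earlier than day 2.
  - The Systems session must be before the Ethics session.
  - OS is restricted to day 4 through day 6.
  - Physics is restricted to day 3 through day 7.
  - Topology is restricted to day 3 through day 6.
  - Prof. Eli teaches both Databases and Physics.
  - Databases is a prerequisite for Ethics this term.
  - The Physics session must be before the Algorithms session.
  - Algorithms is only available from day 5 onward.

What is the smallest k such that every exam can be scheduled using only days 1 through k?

5 days

The precedence chain requires at least 2 distinct days.
Algorithms can't be placed before day 5, so the schedule must run through at least day 5.
5 works (last occupied day: day 5): for example OS in day 4, Ethics in day 3, Compilers in day 1, HCI in day 1, Databases in day 1, Physics in day 3, Systems in day 2, Topology in day 3, Algorithms in day 5.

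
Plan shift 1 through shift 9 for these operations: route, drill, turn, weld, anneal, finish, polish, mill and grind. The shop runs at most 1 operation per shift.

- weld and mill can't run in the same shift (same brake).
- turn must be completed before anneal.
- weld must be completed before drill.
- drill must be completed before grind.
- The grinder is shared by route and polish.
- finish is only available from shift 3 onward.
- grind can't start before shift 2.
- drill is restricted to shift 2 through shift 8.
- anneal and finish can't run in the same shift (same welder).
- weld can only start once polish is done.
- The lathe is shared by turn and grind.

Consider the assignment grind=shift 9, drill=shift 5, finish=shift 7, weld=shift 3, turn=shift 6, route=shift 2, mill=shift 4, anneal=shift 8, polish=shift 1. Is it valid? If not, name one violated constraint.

Yes, all constraints hold

weld must be completed before drill — holds.
weld can only start once polish is done — holds.
turn must be completed before anneal — holds.
weld and mill can't run in the same shift (same brake) — holds.
drill must be completed before grind — holds.
The lathe is shared by turn and grind — holds.
The shop runs at most 1 operation per shift — holds.
finish is only available from shift 3 onward — holds.
grind can't start before shift 2 — holds.
anneal and finish can't run in the same shift (same welder) — holds.
The grinder is shared by route and polish — holds.
drill is restricted to shift 2 through shift 8 — holds.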